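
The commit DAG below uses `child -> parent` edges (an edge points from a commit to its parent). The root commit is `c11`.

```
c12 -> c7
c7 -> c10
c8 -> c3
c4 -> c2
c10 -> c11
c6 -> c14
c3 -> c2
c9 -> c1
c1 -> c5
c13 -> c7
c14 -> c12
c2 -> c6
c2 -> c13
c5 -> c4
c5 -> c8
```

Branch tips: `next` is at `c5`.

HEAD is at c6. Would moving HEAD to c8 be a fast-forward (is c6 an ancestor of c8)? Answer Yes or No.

Yes

A fast-forward from c6 to c8 is possible iff c6 is an ancestor of c8.
Ancestors of c8: {c10, c11, c12, c13, c14, c2, c3, c6, c7, c8}.
c6 is among them, so fast-forward is possible.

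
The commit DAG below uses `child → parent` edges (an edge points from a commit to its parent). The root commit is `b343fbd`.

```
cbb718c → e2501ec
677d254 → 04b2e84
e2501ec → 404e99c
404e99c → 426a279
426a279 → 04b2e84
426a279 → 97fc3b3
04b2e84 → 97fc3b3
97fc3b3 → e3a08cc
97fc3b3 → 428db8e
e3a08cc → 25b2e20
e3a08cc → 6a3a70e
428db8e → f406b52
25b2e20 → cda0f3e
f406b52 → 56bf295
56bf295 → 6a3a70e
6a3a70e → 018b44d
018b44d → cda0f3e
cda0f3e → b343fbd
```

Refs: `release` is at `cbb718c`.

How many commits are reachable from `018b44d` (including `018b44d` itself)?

Walking parent pointers from 018b44d: reachable set = {018b44d, b343fbd, cda0f3e}.
That is 3 commits.

3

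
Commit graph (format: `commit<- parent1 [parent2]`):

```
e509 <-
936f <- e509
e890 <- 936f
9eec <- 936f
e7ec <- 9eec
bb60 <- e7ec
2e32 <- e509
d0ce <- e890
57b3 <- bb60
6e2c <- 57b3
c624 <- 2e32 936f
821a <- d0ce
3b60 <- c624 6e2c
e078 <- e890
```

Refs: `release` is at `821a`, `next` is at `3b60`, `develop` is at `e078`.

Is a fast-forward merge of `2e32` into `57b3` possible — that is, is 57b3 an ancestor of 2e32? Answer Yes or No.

No

A fast-forward from 57b3 to 2e32 is possible iff 57b3 is an ancestor of 2e32.
Ancestors of 2e32: {2e32, e509}.
57b3 is not among them, so fast-forward is not possible.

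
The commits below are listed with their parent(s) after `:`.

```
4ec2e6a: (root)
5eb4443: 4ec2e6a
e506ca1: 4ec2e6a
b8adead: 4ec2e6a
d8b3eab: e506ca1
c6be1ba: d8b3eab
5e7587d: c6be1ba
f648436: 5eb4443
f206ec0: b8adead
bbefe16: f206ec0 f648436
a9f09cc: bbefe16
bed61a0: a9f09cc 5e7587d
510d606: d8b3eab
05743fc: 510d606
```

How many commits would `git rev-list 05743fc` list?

Walking parent pointers from 05743fc: reachable set = {05743fc, 4ec2e6a, 510d606, d8b3eab, e506ca1}.
That is 5 commits.

5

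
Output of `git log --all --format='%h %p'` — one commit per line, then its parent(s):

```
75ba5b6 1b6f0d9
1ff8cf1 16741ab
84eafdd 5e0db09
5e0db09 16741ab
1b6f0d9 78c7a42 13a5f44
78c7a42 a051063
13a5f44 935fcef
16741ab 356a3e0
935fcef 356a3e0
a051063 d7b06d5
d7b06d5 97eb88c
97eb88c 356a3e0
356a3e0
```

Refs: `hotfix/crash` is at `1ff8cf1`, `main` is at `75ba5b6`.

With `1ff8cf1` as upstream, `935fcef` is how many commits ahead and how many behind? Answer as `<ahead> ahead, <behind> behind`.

1 ahead, 2 behind

Reachable from 935fcef: {356a3e0, 935fcef}.
Reachable from 1ff8cf1: {16741ab, 1ff8cf1, 356a3e0}.
Only in 935fcef's history (ahead): {935fcef} — 1.
Only in 1ff8cf1's history (behind): {16741ab, 1ff8cf1} — 2.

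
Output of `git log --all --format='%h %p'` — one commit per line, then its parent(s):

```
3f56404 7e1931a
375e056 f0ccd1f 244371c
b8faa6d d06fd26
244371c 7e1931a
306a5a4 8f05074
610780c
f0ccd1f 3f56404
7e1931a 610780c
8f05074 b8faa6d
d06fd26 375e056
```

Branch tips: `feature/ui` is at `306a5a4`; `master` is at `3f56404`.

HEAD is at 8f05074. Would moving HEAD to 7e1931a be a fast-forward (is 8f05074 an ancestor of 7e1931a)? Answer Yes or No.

No

A fast-forward from 8f05074 to 7e1931a is possible iff 8f05074 is an ancestor of 7e1931a.
Ancestors of 7e1931a: {610780c, 7e1931a}.
8f05074 is not among them, so fast-forward is not possible.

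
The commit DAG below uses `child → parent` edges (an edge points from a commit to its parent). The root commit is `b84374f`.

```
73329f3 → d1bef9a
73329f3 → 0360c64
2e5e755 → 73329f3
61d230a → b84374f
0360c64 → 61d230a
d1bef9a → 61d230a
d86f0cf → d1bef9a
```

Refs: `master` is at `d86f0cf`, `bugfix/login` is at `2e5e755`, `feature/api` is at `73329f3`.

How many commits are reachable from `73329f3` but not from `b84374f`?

Reachable from 73329f3: {0360c64, 61d230a, 73329f3, b84374f, d1bef9a}.
Reachable from b84374f: {b84374f}.
In 73329f3's history but not b84374f's: {0360c64, 61d230a, 73329f3, d1bef9a} — 4 commits.

4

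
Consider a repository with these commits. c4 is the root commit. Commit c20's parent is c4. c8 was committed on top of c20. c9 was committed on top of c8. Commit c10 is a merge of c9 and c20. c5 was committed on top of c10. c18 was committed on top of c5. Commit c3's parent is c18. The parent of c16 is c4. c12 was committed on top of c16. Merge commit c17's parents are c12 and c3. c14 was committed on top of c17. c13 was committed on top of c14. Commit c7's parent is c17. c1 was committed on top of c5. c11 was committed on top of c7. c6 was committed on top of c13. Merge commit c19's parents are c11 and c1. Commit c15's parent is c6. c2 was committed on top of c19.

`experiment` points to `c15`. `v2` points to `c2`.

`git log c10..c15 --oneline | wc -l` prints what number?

Reachable from c15: {c10, c12, c13, c14, c15, c16, c17, c18, c20, c3, c4, c5, c6, c8, c9}.
Reachable from c10: {c10, c20, c4, c8, c9}.
In c15's history but not c10's: {c12, c13, c14, c15, c16, c17, c18, c3, c5, c6} — 10 commits.

10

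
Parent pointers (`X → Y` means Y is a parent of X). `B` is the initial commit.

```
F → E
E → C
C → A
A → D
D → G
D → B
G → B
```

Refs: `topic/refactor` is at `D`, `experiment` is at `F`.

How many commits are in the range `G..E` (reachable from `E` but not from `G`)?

Reachable from E: {A, B, C, D, E, G}.
Reachable from G: {B, G}.
In E's history but not G's: {A, C, D, E} — 4 commits.

4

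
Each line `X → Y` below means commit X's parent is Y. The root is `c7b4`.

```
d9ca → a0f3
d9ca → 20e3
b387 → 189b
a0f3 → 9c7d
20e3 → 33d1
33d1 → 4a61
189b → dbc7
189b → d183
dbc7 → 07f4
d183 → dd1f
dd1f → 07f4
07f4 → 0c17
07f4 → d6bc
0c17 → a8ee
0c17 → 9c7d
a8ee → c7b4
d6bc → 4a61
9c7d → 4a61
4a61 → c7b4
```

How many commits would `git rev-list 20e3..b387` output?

Reachable from b387: {07f4, 0c17, 189b, 4a61, 9c7d, a8ee, b387, c7b4, d183, d6bc, dbc7, dd1f}.
Reachable from 20e3: {20e3, 33d1, 4a61, c7b4}.
In b387's history but not 20e3's: {07f4, 0c17, 189b, 9c7d, a8ee, b387, d183, d6bc, dbc7, dd1f} — 10 commits.

10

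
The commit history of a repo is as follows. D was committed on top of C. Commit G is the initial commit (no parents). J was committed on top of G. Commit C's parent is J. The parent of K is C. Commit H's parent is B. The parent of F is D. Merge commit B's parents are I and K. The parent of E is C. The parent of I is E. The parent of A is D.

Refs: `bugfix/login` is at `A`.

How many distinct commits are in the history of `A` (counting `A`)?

Walking parent pointers from A: reachable set = {A, C, D, G, J}.
That is 5 commits.

5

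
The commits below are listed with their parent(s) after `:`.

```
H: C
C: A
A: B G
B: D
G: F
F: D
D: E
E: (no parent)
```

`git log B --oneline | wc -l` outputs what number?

Walking parent pointers from B: reachable set = {B, D, E}.
That is 3 commits.

3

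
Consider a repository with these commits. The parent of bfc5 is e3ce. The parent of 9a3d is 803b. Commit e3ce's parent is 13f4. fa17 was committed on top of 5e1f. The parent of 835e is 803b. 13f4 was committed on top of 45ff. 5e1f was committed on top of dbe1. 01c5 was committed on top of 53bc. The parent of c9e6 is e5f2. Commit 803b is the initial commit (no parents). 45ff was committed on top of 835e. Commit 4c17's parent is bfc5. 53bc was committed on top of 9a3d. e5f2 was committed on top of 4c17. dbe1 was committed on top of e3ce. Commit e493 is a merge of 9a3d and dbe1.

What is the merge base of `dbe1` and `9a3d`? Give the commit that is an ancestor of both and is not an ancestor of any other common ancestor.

Ancestors of dbe1: {13f4, 45ff, 803b, 835e, dbe1, e3ce}.
Ancestors of 9a3d: {803b, 9a3d}.
Common ancestors: {803b}.
The only common ancestor is 803b, so it is the merge base.

803b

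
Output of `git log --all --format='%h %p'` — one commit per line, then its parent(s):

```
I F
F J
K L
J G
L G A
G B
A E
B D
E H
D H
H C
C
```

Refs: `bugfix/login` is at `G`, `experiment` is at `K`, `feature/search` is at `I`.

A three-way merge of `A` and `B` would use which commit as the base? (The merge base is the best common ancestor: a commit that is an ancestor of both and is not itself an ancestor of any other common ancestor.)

H

Ancestors of A: {A, C, E, H}.
Ancestors of B: {B, C, D, H}.
Common ancestors: {C, H}.
Among these, H is not an ancestor of any other common ancestor — it is the merge base.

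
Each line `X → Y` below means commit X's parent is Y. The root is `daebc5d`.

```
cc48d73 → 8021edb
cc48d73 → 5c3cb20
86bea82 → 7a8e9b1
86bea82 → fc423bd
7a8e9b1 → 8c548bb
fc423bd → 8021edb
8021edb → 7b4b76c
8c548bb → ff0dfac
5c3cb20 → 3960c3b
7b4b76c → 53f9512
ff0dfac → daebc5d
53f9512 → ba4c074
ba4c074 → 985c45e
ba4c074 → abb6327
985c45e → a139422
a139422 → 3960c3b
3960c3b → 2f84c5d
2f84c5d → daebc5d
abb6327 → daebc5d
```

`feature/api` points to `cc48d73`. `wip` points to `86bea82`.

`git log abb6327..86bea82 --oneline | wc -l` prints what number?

Reachable from 86bea82: {2f84c5d, 3960c3b, 53f9512, 7a8e9b1, 7b4b76c, 8021edb, 86bea82, 8c548bb, 985c45e, a139422, abb6327, ba4c074, daebc5d, fc423bd, ff0dfac}.
Reachable from abb6327: {abb6327, daebc5d}.
In 86bea82's history but not abb6327's: {2f84c5d, 3960c3b, 53f9512, 7a8e9b1, 7b4b76c, 8021edb, 86bea82, 8c548bb, 985c45e, a139422, ba4c074, fc423bd, ff0dfac} — 13 commits.

13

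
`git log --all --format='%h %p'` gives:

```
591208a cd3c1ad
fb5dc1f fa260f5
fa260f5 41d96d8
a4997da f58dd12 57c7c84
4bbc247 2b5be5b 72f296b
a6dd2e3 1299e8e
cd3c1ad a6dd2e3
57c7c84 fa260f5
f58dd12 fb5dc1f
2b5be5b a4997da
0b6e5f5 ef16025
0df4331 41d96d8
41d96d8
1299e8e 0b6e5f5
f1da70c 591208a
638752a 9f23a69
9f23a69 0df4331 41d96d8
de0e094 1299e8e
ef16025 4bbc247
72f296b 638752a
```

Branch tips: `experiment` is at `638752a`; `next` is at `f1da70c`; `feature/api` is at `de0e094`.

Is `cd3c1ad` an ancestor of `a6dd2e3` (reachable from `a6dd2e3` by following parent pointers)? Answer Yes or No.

No

Ancestors of a6dd2e3: {0b6e5f5, 0df4331, 1299e8e, 2b5be5b, 41d96d8, 4bbc247, 57c7c84, 638752a, 72f296b, 9f23a69, a4997da, a6dd2e3, ef16025, f58dd12, fa260f5, fb5dc1f}.
cd3c1ad is not in that set, so it is not an ancestor of a6dd2e3.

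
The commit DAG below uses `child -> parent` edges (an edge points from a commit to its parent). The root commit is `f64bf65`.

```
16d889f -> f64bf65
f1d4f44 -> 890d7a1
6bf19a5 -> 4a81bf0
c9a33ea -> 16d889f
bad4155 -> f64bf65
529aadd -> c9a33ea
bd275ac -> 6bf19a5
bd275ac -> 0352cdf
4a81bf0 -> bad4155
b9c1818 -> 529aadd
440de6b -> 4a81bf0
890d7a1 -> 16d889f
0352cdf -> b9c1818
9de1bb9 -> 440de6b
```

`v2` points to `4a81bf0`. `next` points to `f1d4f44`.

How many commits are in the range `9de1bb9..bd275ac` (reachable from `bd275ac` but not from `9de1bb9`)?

Reachable from bd275ac: {0352cdf, 16d889f, 4a81bf0, 529aadd, 6bf19a5, b9c1818, bad4155, bd275ac, c9a33ea, f64bf65}.
Reachable from 9de1bb9: {440de6b, 4a81bf0, 9de1bb9, bad4155, f64bf65}.
In bd275ac's history but not 9de1bb9's: {0352cdf, 16d889f, 529aadd, 6bf19a5, b9c1818, bd275ac, c9a33ea} — 7 commits.

7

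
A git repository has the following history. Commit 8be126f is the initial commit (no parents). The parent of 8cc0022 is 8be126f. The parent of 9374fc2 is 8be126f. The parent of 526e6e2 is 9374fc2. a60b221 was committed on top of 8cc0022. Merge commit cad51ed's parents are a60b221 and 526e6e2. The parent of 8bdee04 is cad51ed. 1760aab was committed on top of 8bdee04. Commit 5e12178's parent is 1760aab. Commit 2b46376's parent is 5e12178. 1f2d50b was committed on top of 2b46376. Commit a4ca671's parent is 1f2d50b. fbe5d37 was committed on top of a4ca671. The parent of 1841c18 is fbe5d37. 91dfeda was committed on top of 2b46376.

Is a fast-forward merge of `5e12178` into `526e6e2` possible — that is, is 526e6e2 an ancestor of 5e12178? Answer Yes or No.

Yes

A fast-forward from 526e6e2 to 5e12178 is possible iff 526e6e2 is an ancestor of 5e12178.
Ancestors of 5e12178: {1760aab, 526e6e2, 5e12178, 8bdee04, 8be126f, 8cc0022, 9374fc2, a60b221, cad51ed}.
526e6e2 is among them, so fast-forward is possible.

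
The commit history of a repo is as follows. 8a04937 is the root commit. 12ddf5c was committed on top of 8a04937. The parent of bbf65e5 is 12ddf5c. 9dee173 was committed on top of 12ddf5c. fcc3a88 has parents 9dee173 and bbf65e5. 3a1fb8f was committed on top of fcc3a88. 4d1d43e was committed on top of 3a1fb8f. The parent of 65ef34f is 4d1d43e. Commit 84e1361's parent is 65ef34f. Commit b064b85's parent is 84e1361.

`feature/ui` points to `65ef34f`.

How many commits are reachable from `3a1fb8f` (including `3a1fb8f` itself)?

Walking parent pointers from 3a1fb8f: reachable set = {12ddf5c, 3a1fb8f, 8a04937, 9dee173, bbf65e5, fcc3a88}.
That is 6 commits.

6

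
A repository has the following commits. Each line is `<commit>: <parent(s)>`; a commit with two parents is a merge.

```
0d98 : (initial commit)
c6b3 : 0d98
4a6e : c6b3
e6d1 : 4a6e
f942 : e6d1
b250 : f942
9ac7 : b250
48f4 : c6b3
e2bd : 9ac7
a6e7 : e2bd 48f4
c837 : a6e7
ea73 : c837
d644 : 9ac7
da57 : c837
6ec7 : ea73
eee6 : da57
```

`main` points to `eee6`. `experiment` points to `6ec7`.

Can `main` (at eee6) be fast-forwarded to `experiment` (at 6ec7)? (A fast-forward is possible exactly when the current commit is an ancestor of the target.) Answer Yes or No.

No

A fast-forward from eee6 to 6ec7 is possible iff eee6 is an ancestor of 6ec7.
Ancestors of 6ec7: {0d98, 48f4, 4a6e, 6ec7, 9ac7, a6e7, b250, c6b3, c837, e2bd, e6d1, ea73, f942}.
eee6 is not among them, so fast-forward is not possible.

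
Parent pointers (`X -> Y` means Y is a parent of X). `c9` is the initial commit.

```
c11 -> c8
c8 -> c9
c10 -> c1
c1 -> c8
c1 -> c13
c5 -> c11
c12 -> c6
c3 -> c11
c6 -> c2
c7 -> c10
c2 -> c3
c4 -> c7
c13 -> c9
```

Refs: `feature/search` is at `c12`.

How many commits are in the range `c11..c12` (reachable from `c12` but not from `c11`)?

Reachable from c12: {c11, c12, c2, c3, c6, c8, c9}.
Reachable from c11: {c11, c8, c9}.
In c12's history but not c11's: {c12, c2, c3, c6} — 4 commits.

4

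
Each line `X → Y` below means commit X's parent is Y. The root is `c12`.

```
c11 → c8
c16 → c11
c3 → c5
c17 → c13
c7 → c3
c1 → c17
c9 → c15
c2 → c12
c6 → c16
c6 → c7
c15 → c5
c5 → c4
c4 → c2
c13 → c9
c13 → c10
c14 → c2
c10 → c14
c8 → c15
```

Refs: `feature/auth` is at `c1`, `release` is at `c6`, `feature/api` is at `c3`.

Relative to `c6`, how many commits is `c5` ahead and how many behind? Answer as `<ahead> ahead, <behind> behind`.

0 ahead, 7 behind

Reachable from c5: {c12, c2, c4, c5}.
Reachable from c6: {c11, c12, c15, c16, c2, c3, c4, c5, c6, c7, c8}.
Only in c5's history (ahead): {} — 0.
Only in c6's history (behind): {c11, c15, c16, c3, c6, c7, c8} — 7.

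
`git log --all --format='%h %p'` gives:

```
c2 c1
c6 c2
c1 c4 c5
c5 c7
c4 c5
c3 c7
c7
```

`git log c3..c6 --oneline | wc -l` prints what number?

Reachable from c6: {c1, c2, c4, c5, c6, c7}.
Reachable from c3: {c3, c7}.
In c6's history but not c3's: {c1, c2, c4, c5, c6} — 5 commits.

5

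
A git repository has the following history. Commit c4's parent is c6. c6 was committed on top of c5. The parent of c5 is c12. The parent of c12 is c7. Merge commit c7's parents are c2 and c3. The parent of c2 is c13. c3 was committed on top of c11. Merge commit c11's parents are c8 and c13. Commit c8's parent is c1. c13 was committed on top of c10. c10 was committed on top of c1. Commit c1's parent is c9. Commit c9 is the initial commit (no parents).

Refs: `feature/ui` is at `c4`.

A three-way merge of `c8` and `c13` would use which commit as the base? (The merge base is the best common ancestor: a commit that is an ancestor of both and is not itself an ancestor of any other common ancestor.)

c1

Ancestors of c8: {c1, c8, c9}.
Ancestors of c13: {c1, c10, c13, c9}.
Common ancestors: {c1, c9}.
Among these, c1 is not an ancestor of any other common ancestor — it is the merge base.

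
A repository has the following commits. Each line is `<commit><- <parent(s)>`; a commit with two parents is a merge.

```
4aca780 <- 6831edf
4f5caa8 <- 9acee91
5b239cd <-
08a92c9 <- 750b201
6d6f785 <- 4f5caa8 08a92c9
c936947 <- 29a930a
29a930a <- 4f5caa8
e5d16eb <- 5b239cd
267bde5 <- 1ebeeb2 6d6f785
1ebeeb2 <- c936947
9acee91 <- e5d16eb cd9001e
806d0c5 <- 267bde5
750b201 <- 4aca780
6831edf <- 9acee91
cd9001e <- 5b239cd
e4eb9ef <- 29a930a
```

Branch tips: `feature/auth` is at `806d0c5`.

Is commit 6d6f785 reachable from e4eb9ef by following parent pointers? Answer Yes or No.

Ancestors of e4eb9ef: {29a930a, 4f5caa8, 5b239cd, 9acee91, cd9001e, e4eb9ef, e5d16eb}.
6d6f785 is not in that set, so it is not an ancestor of e4eb9ef.

No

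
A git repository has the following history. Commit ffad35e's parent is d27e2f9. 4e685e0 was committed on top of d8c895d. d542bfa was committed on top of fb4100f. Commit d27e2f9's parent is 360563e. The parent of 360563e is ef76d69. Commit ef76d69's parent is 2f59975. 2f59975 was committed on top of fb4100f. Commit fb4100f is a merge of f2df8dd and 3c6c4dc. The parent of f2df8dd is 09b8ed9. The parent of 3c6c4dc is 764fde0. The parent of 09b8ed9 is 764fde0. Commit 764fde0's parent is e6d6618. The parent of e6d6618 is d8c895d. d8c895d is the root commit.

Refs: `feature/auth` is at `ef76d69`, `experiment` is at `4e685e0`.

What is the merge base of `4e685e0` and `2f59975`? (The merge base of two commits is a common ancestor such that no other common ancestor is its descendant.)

Ancestors of 4e685e0: {4e685e0, d8c895d}.
Ancestors of 2f59975: {09b8ed9, 2f59975, 3c6c4dc, 764fde0, d8c895d, e6d6618, f2df8dd, fb4100f}.
Common ancestors: {d8c895d}.
The only common ancestor is d8c895d, so it is the merge base.

d8c895d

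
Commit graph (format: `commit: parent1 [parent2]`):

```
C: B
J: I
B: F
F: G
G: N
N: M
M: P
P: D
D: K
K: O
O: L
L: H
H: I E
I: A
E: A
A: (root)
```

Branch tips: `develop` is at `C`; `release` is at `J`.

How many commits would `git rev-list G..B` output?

2

Reachable from B: {A, B, D, E, F, G, H, I, K, L, M, N, O, P}.
Reachable from G: {A, D, E, G, H, I, K, L, M, N, O, P}.
In B's history but not G's: {B, F} — 2 commits.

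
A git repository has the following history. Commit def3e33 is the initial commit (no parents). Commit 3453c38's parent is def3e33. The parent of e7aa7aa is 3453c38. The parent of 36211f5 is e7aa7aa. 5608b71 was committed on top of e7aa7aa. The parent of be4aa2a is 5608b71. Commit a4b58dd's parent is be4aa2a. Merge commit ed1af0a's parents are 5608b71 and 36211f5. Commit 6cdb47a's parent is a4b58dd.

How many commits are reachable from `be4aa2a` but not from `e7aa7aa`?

Reachable from be4aa2a: {3453c38, 5608b71, be4aa2a, def3e33, e7aa7aa}.
Reachable from e7aa7aa: {3453c38, def3e33, e7aa7aa}.
In be4aa2a's history but not e7aa7aa's: {5608b71, be4aa2a} — 2 commits.

2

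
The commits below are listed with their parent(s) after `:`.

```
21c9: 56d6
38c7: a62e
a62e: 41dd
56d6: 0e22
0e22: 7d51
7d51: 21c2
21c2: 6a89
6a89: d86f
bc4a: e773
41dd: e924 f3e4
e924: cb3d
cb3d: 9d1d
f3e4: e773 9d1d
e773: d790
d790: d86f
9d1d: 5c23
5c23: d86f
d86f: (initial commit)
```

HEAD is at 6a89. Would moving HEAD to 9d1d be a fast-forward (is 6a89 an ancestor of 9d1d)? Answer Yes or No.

No

A fast-forward from 6a89 to 9d1d is possible iff 6a89 is an ancestor of 9d1d.
Ancestors of 9d1d: {5c23, 9d1d, d86f}.
6a89 is not among them, so fast-forward is not possible.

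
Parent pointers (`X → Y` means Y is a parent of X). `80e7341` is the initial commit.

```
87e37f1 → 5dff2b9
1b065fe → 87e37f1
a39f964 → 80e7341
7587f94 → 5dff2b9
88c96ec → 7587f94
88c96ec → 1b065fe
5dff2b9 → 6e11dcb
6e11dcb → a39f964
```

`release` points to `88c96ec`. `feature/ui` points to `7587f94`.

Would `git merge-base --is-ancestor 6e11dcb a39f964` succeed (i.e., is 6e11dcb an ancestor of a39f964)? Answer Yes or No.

No

Ancestors of a39f964: {80e7341, a39f964}.
6e11dcb is not in that set, so it is not an ancestor of a39f964.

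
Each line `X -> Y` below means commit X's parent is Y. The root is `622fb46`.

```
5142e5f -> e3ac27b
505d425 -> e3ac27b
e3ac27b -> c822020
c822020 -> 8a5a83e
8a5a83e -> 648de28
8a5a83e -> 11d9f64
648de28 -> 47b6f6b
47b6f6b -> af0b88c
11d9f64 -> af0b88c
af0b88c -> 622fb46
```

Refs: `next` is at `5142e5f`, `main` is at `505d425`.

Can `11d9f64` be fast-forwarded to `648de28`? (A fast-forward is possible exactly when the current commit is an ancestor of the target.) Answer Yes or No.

A fast-forward from 11d9f64 to 648de28 is possible iff 11d9f64 is an ancestor of 648de28.
Ancestors of 648de28: {47b6f6b, 622fb46, 648de28, af0b88c}.
11d9f64 is not among them, so fast-forward is not possible.

No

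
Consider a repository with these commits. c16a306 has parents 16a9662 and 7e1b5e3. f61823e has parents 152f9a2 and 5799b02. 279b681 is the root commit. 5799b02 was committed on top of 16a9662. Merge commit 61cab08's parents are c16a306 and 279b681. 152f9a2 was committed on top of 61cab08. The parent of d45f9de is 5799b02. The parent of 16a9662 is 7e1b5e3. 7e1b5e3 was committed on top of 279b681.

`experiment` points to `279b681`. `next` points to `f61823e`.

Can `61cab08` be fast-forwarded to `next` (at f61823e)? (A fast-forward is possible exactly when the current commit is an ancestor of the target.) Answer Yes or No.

Yes

A fast-forward from 61cab08 to f61823e is possible iff 61cab08 is an ancestor of f61823e.
Ancestors of f61823e: {152f9a2, 16a9662, 279b681, 5799b02, 61cab08, 7e1b5e3, c16a306, f61823e}.
61cab08 is among them, so fast-forward is possible.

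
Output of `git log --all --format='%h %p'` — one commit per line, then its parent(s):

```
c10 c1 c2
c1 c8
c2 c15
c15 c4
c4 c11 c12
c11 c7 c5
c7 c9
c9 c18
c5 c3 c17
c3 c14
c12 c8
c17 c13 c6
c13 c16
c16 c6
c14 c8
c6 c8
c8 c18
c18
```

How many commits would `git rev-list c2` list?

16

Walking parent pointers from c2: reachable set = {c11, c12, c13, c14, c15, c16, c17, c18, c2, c3, c4, c5, c6, c7, c8, c9}.
That is 16 commits.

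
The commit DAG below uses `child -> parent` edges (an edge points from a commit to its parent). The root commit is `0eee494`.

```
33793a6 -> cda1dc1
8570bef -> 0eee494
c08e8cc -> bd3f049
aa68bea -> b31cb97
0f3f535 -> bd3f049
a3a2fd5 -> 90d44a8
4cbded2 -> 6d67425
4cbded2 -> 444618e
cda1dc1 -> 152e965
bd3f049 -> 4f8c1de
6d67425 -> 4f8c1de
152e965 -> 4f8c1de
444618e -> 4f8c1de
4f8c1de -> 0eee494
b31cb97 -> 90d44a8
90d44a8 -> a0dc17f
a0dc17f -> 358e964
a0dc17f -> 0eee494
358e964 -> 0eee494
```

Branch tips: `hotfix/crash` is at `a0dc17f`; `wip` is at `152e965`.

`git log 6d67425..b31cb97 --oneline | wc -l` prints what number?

4

Reachable from b31cb97: {0eee494, 358e964, 90d44a8, a0dc17f, b31cb97}.
Reachable from 6d67425: {0eee494, 4f8c1de, 6d67425}.
In b31cb97's history but not 6d67425's: {358e964, 90d44a8, a0dc17f, b31cb97} — 4 commits.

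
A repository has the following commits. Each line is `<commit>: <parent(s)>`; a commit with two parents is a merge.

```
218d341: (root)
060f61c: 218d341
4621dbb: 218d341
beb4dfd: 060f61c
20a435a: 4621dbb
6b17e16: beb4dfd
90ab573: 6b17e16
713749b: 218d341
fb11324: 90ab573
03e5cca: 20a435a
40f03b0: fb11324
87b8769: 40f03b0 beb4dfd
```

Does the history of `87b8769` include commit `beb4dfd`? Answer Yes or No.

Ancestors of 87b8769 (commits reachable by following parents): {060f61c, 218d341, 40f03b0, 6b17e16, 87b8769, 90ab573, beb4dfd, fb11324}.
beb4dfd is in that set, so it is an ancestor of 87b8769.

Yes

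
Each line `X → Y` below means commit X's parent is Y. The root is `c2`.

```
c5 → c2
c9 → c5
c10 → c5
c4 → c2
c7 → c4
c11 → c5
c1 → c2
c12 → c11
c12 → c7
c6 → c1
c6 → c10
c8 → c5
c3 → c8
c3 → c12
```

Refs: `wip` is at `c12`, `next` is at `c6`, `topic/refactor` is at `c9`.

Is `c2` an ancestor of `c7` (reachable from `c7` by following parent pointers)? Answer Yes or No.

Ancestors of c7 (commits reachable by following parents): {c2, c4, c7}.
c2 is in that set, so it is an ancestor of c7.

Yes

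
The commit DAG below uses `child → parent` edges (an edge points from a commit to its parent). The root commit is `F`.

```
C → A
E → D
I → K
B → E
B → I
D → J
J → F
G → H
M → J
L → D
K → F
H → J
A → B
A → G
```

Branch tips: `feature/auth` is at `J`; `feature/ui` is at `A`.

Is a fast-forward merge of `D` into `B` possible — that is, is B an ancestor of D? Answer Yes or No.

A fast-forward from B to D is possible iff B is an ancestor of D.
Ancestors of D: {D, F, J}.
B is not among them, so fast-forward is not possible.

No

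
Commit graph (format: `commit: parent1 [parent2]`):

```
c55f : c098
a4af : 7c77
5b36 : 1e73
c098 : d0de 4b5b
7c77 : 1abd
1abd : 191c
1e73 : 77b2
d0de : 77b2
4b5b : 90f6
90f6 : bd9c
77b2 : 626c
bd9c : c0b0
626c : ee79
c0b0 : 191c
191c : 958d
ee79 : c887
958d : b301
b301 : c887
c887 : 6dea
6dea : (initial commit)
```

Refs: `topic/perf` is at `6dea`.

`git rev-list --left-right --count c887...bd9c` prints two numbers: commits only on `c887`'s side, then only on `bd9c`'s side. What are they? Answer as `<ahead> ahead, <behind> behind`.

Reachable from c887: {6dea, c887}.
Reachable from bd9c: {191c, 6dea, 958d, b301, bd9c, c0b0, c887}.
Only in c887's history (ahead): {} — 0.
Only in bd9c's history (behind): {191c, 958d, b301, bd9c, c0b0} — 5.

0 ahead, 5 behind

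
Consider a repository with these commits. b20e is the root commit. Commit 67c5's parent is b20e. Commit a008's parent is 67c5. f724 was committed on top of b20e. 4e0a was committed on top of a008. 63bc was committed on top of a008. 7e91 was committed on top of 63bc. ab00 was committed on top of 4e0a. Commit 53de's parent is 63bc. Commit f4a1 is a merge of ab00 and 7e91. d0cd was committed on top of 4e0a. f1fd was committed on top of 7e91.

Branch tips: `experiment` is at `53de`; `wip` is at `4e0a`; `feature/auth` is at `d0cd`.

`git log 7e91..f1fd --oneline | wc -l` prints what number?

Reachable from f1fd: {63bc, 67c5, 7e91, a008, b20e, f1fd}.
Reachable from 7e91: {63bc, 67c5, 7e91, a008, b20e}.
In f1fd's history but not 7e91's: {f1fd} — 1 commit.

1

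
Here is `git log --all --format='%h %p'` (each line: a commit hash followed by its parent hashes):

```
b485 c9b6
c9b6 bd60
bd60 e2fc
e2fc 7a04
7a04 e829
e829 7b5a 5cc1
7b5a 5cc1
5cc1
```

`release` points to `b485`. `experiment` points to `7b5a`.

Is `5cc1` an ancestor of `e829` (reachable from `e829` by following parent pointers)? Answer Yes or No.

Ancestors of e829 (commits reachable by following parents): {5cc1, 7b5a, e829}.
5cc1 is in that set, so it is an ancestor of e829.

Yes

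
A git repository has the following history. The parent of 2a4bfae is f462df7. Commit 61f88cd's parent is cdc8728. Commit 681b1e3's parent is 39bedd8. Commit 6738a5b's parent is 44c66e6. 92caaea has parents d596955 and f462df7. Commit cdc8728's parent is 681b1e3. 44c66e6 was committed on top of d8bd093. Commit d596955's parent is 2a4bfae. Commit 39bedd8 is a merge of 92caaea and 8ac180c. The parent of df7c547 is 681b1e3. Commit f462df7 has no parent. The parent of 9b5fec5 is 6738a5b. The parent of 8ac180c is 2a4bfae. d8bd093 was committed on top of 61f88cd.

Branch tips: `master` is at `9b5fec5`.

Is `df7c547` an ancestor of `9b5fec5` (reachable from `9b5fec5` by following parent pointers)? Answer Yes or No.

No

Ancestors of 9b5fec5: {2a4bfae, 39bedd8, 44c66e6, 61f88cd, 6738a5b, 681b1e3, 8ac180c, 92caaea, 9b5fec5, cdc8728, d596955, d8bd093, f462df7}.
df7c547 is not in that set, so it is not an ancestor of 9b5fec5.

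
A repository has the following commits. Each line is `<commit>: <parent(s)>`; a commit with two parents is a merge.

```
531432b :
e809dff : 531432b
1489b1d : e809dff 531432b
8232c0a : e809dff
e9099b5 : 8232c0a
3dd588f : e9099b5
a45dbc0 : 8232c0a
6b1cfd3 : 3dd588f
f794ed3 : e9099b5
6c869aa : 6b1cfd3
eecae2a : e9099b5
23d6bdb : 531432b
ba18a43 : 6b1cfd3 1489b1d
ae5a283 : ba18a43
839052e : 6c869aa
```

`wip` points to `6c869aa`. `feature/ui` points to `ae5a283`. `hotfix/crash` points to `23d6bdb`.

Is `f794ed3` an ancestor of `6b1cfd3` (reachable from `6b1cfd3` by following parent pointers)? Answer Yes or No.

No

Ancestors of 6b1cfd3: {3dd588f, 531432b, 6b1cfd3, 8232c0a, e809dff, e9099b5}.
f794ed3 is not in that set, so it is not an ancestor of 6b1cfd3.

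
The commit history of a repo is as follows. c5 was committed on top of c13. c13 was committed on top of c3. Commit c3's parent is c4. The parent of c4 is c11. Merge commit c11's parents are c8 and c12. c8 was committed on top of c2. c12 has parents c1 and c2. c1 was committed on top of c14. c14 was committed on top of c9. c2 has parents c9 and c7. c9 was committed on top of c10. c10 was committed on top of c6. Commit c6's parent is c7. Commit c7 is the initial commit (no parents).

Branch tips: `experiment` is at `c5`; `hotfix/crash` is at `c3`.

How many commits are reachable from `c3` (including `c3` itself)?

Walking parent pointers from c3: reachable set = {c1, c10, c11, c12, c14, c2, c3, c4, c6, c7, c8, c9}.
That is 12 commits.

12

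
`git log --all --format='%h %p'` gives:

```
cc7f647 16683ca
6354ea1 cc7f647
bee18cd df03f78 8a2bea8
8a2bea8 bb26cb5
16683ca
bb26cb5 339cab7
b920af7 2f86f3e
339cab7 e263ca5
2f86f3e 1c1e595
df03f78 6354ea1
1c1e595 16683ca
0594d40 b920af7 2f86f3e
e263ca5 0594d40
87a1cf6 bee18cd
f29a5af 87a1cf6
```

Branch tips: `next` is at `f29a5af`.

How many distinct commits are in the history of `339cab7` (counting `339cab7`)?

Walking parent pointers from 339cab7: reachable set = {0594d40, 16683ca, 1c1e595, 2f86f3e, 339cab7, b920af7, e263ca5}.
That is 7 commits.

7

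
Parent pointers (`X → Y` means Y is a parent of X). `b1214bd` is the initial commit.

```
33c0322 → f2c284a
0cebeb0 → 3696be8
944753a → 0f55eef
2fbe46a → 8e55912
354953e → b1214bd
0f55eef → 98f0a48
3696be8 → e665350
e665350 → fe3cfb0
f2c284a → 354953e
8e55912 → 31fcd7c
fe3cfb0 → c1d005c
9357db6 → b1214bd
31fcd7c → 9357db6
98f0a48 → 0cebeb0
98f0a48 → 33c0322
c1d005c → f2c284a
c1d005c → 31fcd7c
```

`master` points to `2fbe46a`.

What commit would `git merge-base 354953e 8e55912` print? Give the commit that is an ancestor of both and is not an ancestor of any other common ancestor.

Ancestors of 354953e: {354953e, b1214bd}.
Ancestors of 8e55912: {31fcd7c, 8e55912, 9357db6, b1214bd}.
Common ancestors: {b1214bd}.
The only common ancestor is b1214bd, so it is the merge base.

b1214bd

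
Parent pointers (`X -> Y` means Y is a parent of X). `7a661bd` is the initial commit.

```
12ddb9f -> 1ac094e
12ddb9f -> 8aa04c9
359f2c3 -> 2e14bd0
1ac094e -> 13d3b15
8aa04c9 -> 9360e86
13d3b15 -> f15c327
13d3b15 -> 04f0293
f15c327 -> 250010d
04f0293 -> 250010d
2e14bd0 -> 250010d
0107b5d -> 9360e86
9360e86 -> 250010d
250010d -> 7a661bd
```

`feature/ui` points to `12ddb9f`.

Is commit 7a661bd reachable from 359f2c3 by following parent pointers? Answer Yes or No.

Yes

Ancestors of 359f2c3 (commits reachable by following parents): {250010d, 2e14bd0, 359f2c3, 7a661bd}.
7a661bd is in that set, so it is an ancestor of 359f2c3.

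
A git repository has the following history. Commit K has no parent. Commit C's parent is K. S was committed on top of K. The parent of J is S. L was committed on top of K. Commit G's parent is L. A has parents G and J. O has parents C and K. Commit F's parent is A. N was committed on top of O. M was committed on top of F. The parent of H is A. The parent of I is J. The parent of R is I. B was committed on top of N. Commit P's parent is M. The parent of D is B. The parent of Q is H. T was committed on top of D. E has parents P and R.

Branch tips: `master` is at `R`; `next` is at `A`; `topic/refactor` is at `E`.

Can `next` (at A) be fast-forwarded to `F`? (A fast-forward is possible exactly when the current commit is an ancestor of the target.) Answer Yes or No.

Yes

A fast-forward from A to F is possible iff A is an ancestor of F.
Ancestors of F: {A, F, G, J, K, L, S}.
A is among them, so fast-forward is possible.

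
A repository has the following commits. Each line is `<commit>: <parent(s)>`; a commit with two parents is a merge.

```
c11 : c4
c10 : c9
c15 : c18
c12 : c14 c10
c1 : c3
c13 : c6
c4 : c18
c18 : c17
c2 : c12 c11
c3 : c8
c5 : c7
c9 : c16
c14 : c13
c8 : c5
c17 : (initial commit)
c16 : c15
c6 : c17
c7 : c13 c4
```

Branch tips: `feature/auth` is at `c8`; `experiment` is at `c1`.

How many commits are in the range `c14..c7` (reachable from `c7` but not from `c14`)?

3

Reachable from c7: {c13, c17, c18, c4, c6, c7}.
Reachable from c14: {c13, c14, c17, c6}.
In c7's history but not c14's: {c18, c4, c7} — 3 commits.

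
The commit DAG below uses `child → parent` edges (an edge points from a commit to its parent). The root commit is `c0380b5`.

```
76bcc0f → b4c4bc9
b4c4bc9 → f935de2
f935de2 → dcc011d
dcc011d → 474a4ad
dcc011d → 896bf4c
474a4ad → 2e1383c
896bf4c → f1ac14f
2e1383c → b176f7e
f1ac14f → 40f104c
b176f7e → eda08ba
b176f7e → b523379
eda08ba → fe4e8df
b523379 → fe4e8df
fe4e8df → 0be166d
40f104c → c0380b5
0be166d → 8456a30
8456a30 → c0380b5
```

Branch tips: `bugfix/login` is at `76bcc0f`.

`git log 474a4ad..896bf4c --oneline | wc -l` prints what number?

3

Reachable from 896bf4c: {40f104c, 896bf4c, c0380b5, f1ac14f}.
Reachable from 474a4ad: {0be166d, 2e1383c, 474a4ad, 8456a30, b176f7e, b523379, c0380b5, eda08ba, fe4e8df}.
In 896bf4c's history but not 474a4ad's: {40f104c, 896bf4c, f1ac14f} — 3 commits.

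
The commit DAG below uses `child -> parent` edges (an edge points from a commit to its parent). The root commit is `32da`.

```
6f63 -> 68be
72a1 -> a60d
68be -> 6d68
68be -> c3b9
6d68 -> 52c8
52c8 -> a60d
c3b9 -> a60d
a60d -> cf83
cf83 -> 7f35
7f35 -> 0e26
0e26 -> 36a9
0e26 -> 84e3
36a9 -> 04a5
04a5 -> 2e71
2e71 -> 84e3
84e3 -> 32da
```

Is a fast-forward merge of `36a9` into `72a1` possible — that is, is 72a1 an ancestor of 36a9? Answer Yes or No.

A fast-forward from 72a1 to 36a9 is possible iff 72a1 is an ancestor of 36a9.
Ancestors of 36a9: {04a5, 2e71, 32da, 36a9, 84e3}.
72a1 is not among them, so fast-forward is not possible.

No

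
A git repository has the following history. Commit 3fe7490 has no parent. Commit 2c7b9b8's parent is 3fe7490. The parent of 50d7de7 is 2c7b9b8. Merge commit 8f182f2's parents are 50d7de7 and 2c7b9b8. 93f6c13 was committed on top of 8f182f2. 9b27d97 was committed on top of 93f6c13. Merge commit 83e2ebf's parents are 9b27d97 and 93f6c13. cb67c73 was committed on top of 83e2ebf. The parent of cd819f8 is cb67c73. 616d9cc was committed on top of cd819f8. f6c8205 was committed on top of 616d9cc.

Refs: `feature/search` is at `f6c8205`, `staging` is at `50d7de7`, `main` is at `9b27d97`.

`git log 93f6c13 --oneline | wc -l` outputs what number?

5

Walking parent pointers from 93f6c13: reachable set = {2c7b9b8, 3fe7490, 50d7de7, 8f182f2, 93f6c13}.
That is 5 commits.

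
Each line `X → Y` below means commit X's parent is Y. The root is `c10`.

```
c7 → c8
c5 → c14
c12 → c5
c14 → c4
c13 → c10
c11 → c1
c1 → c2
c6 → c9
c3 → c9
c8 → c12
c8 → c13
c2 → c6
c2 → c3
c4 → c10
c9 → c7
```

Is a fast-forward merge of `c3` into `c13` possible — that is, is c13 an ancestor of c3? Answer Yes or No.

A fast-forward from c13 to c3 is possible iff c13 is an ancestor of c3.
Ancestors of c3: {c10, c12, c13, c14, c3, c4, c5, c7, c8, c9}.
c13 is among them, so fast-forward is possible.

Yes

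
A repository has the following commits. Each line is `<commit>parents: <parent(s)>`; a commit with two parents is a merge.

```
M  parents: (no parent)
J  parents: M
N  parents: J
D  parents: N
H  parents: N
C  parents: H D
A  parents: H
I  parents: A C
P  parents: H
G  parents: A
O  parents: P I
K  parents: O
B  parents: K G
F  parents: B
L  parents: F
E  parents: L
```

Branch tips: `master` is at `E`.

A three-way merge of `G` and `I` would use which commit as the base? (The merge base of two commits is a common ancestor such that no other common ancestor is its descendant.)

Ancestors of G: {A, G, H, J, M, N}.
Ancestors of I: {A, C, D, H, I, J, M, N}.
Common ancestors: {A, H, J, M, N}.
Among these, A is not an ancestor of any other common ancestor — it is the merge base.

A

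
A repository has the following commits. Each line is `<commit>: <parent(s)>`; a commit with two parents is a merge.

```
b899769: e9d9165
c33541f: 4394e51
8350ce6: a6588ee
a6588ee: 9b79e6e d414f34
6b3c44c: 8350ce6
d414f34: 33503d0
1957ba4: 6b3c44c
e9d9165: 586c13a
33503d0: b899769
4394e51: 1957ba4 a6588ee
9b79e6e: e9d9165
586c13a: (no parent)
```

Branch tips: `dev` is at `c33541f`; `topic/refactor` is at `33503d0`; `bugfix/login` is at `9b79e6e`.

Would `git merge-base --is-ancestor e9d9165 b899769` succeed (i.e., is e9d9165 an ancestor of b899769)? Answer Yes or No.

Yes

Ancestors of b899769 (commits reachable by following parents): {586c13a, b899769, e9d9165}.
e9d9165 is in that set, so it is an ancestor of b899769.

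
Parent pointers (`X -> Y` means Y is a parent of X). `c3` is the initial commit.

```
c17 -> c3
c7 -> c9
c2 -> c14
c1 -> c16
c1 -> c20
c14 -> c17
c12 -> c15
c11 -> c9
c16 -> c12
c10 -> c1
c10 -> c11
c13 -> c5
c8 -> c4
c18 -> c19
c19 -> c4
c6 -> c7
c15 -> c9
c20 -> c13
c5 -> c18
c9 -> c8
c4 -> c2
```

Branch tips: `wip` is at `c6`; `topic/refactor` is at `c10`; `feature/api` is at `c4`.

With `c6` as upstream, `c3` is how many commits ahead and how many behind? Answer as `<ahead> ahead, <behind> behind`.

0 ahead, 8 behind

Reachable from c3: {c3}.
Reachable from c6: {c14, c17, c2, c3, c4, c6, c7, c8, c9}.
Only in c3's history (ahead): {} — 0.
Only in c6's history (behind): {c14, c17, c2, c4, c6, c7, c8, c9} — 8.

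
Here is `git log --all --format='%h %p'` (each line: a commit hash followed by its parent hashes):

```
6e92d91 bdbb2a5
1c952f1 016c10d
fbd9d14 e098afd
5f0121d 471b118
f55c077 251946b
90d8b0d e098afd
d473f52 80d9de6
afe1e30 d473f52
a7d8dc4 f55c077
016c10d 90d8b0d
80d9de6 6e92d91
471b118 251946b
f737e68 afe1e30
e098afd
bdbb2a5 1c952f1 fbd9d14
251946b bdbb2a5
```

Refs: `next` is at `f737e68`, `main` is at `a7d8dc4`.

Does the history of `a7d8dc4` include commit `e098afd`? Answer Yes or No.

Yes

Ancestors of a7d8dc4 (commits reachable by following parents): {016c10d, 1c952f1, 251946b, 90d8b0d, a7d8dc4, bdbb2a5, e098afd, f55c077, fbd9d14}.
e098afd is in that set, so it is an ancestor of a7d8dc4.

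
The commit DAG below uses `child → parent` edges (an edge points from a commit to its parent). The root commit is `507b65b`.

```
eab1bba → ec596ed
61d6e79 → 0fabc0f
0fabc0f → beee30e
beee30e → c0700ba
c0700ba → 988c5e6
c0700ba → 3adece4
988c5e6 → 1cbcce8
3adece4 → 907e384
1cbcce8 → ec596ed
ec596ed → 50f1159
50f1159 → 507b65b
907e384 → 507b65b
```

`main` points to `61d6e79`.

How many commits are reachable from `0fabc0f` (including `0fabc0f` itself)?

Walking parent pointers from 0fabc0f: reachable set = {0fabc0f, 1cbcce8, 3adece4, 507b65b, 50f1159, 907e384, 988c5e6, beee30e, c0700ba, ec596ed}.
That is 10 commits.

10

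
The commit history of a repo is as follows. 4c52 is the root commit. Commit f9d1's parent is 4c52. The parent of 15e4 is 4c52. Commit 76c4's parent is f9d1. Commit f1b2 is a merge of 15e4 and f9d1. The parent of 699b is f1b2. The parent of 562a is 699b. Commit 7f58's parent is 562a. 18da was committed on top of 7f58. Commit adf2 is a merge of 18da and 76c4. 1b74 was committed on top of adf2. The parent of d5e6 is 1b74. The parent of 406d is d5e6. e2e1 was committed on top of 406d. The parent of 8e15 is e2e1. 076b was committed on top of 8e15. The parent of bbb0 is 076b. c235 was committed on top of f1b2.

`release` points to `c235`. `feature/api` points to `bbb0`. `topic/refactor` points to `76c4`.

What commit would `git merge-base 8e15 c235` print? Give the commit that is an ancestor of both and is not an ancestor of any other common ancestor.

f1b2

Ancestors of 8e15: {15e4, 18da, 1b74, 406d, 4c52, 562a, 699b, 76c4, 7f58, 8e15, adf2, d5e6, e2e1, f1b2, f9d1}.
Ancestors of c235: {15e4, 4c52, c235, f1b2, f9d1}.
Common ancestors: {15e4, 4c52, f1b2, f9d1}.
Among these, f1b2 is not an ancestor of any other common ancestor — it is the merge base.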